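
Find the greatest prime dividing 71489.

71489 = 11 · 6499
6499 = 67 · 97
97 is prime.
So 71489 = 11 · 67 · 97; the largest prime factor is 97.

97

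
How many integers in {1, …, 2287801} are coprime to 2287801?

2235600

Factor: 2287801 = 109 · 139 · 151.
φ(2287801) = (109−1) · (139−1) · (151−1) = 108 · 138 · 150 = 2235600.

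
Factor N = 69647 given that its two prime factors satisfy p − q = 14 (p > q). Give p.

271

Since p = q + 14, we have 69647 = q(q + 14), so q² + 14q − 69647 = 0.
Discriminant: 14² + 4·69647 = 196 + 278588 = 278784; √278784 = 528.
q = (−14 + 528)/2 = 257, and p = q + 14 = 271.
Check: 257 · 271 = 69647.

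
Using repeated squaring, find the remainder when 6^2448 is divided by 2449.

6^1 ≡ 6 (mod 2449)
6^2 ≡ 6^2 = 36 ≡ 36 (mod 2449)
6^4 ≡ 36^2 = 1296 ≡ 1296 (mod 2449)
6^8 ≡ 1296^2 = 1679616 ≡ 2051 (mod 2449)
6^16 ≡ 2051^2 = 4206601 ≡ 1668 (mod 2449)
6^32 ≡ 1668^2 = 2782224 ≡ 160 (mod 2449)
6^64 ≡ 160^2 = 25600 ≡ 1110 (mod 2449)
6^128 ≡ 1110^2 = 1232100 ≡ 253 (mod 2449)
6^256 ≡ 253^2 = 64009 ≡ 335 (mod 2449)
6^512 ≡ 335^2 = 112225 ≡ 2020 (mod 2449)
6^1024 ≡ 2020^2 = 4080400 ≡ 366 (mod 2449)
6^2048 ≡ 366^2 = 133956 ≡ 1710 (mod 2449)
2448 = 2048 + 256 + 128 + 16 in binary powers of 2.
So 6^2448 ≡ 1710 · 335 · 253 · 1668 ≡ 1365 (mod 2449).
Since 1365 ≠ 1, base 6 is a Fermat witness: 2449 is composite.

1365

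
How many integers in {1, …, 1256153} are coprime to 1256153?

Factor: 1256153 = 53 · 137 · 173.
φ(1256153) = (53−1) · (137−1) · (173−1) = 52 · 136 · 172 = 1216384.

1216384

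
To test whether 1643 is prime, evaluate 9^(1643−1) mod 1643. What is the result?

413

9^1 ≡ 9 (mod 1643)
9^2 ≡ 9^2 = 81 ≡ 81 (mod 1643)
9^4 ≡ 81^2 = 6561 ≡ 1632 (mod 1643)
9^8 ≡ 1632^2 = 2663424 ≡ 121 (mod 1643)
9^16 ≡ 121^2 = 14641 ≡ 1497 (mod 1643)
9^32 ≡ 1497^2 = 2241009 ≡ 1600 (mod 1643)
9^64 ≡ 1600^2 = 2560000 ≡ 206 (mod 1643)
9^128 ≡ 206^2 = 42436 ≡ 1361 (mod 1643)
9^256 ≡ 1361^2 = 1852321 ≡ 660 (mod 1643)
9^512 ≡ 660^2 = 435600 ≡ 205 (mod 1643)
9^1024 ≡ 205^2 = 42025 ≡ 950 (mod 1643)
1642 = 1024 + 512 + 64 + 32 + 8 + 2 in binary powers of 2.
So 9^1642 ≡ 950 · 205 · 206 · 1600 · 121 · 81 ≡ 413 (mod 1643).
Since 413 ≠ 1, base 9 is a Fermat witness: 1643 is composite.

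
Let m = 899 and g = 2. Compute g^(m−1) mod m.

845

2^1 ≡ 2 (mod 899)
2^2 ≡ 2^2 = 4 ≡ 4 (mod 899)
2^4 ≡ 4^2 = 16 ≡ 16 (mod 899)
2^8 ≡ 16^2 = 256 ≡ 256 (mod 899)
2^16 ≡ 256^2 = 65536 ≡ 808 (mod 899)
2^32 ≡ 808^2 = 652864 ≡ 190 (mod 899)
2^64 ≡ 190^2 = 36100 ≡ 140 (mod 899)
2^128 ≡ 140^2 = 19600 ≡ 721 (mod 899)
2^256 ≡ 721^2 = 519841 ≡ 219 (mod 899)
2^512 ≡ 219^2 = 47961 ≡ 314 (mod 899)
898 = 512 + 256 + 128 + 2 in binary powers of 2.
So 2^898 ≡ 314 · 219 · 721 · 4 ≡ 845 (mod 899).
Since 845 ≠ 1, base 2 is a Fermat witness: 899 is composite.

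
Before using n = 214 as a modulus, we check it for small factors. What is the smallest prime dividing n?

214 is even: 2 divides it.

2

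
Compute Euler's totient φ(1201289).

Factor: 1201289 = 103 · 107 · 109.
φ(1201289) = (103−1) · (107−1) · (109−1) = 102 · 106 · 108 = 1167696.

1167696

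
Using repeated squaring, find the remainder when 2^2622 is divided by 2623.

2^1 ≡ 2 (mod 2623)
2^2 ≡ 2^2 = 4 ≡ 4 (mod 2623)
2^4 ≡ 4^2 = 16 ≡ 16 (mod 2623)
2^8 ≡ 16^2 = 256 ≡ 256 (mod 2623)
2^16 ≡ 256^2 = 65536 ≡ 2584 (mod 2623)
2^32 ≡ 2584^2 = 6677056 ≡ 1521 (mod 2623)
2^64 ≡ 1521^2 = 2313441 ≡ 2578 (mod 2623)
2^128 ≡ 2578^2 = 6646084 ≡ 2025 (mod 2623)
2^256 ≡ 2025^2 = 4100625 ≡ 876 (mod 2623)
2^512 ≡ 876^2 = 767376 ≡ 1460 (mod 2623)
2^1024 ≡ 1460^2 = 2131600 ≡ 1724 (mod 2623)
2^2048 ≡ 1724^2 = 2972176 ≡ 317 (mod 2623)
2622 = 2048 + 512 + 32 + 16 + 8 + 4 + 2 in binary powers of 2.
So 2^2622 ≡ 317 · 1460 · 1521 · 2584 · 256 · 16 · 4 ≡ 2553 (mod 2623).
Since 2553 ≠ 1, base 2 is a Fermat witness: 2623 is composite.

2553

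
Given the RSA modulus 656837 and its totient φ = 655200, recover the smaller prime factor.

701

φ(n) = (p−1)(q−1) = n − (p+q) + 1, so p + q = 656837 − 655200 + 1 = 1638.
p and q are the roots of t² − 1638t + 656837 = 0.
Discriminant: 1638² − 4·656837 = 2683044 − 2627348 = 55696; √55696 = 236.
q = (1638 − 236)/2 = 701, p = (1638 + 236)/2 = 937.
Check: 701 · 937 = 656837.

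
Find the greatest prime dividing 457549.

97

457549 = 53 · 8633
8633 = 89 · 97
97 is prime.
So 457549 = 53 · 89 · 97; the largest prime factor is 97.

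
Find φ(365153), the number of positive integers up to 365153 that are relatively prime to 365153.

347760

Factor: 365153 = 37 · 71 · 139.
φ(365153) = (37−1) · (71−1) · (139−1) = 36 · 70 · 138 = 347760.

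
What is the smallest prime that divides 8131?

8131 is odd.
Digit sum 13, not divisible by 3.
Ends in 1: not divisible by 5.
7: 8131 = 7·1161 + 4
11: 8131 = 11·739 + 2
13: 8131 = 13·625 + 6
17: 8131 = 17·478 + 5
19: 8131 = 19·427 + 18
23: 8131 = 23·353 + 12
29: 8131 = 29·280 + 11
31: 8131 = 31·262 + 9
37: 8131 = 37·219 + 28
41: 8131 = 41·198 + 13
43: 8131 = 43·189 + 4
47: 8131 = 47·173

47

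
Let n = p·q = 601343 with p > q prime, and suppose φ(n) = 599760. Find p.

φ(n) = (p−1)(q−1) = n − (p+q) + 1, so p + q = 601343 − 599760 + 1 = 1584.
p and q are the roots of t² − 1584t + 601343 = 0.
Discriminant: 1584² − 4·601343 = 2509056 − 2405372 = 103684; √103684 = 322.
q = (1584 − 322)/2 = 631, p = (1584 + 322)/2 = 953.
Check: 631 · 953 = 601343.

953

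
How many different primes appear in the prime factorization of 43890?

6

43890 = 2 · 21945
21945 = 3 · 7315
7315 = 5 · 1463
1463 = 7 · 209
209 = 11 · 19
43890 = 2 · 3 · 5 · 7 · 11 · 19, which has 6 distinct prime factors.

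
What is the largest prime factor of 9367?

29

9367 = 17 · 551
551 = 19 · 29
29 is prime.
So 9367 = 17 · 19 · 29; the largest prime factor is 29.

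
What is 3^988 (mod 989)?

685

3^1 ≡ 3 (mod 989)
3^2 ≡ 3^2 = 9 ≡ 9 (mod 989)
3^4 ≡ 9^2 = 81 ≡ 81 (mod 989)
3^8 ≡ 81^2 = 6561 ≡ 627 (mod 989)
3^16 ≡ 627^2 = 393129 ≡ 496 (mod 989)
3^32 ≡ 496^2 = 246016 ≡ 744 (mod 989)
3^64 ≡ 744^2 = 553536 ≡ 685 (mod 989)
3^128 ≡ 685^2 = 469225 ≡ 439 (mod 989)
3^256 ≡ 439^2 = 192721 ≡ 855 (mod 989)
3^512 ≡ 855^2 = 731025 ≡ 154 (mod 989)
988 = 512 + 256 + 128 + 64 + 16 + 8 + 4 in binary powers of 2.
So 3^988 ≡ 154 · 855 · 439 · 685 · 496 · 627 · 81 ≡ 685 (mod 989).
Since 685 ≠ 1, base 3 is a Fermat witness: 989 is composite.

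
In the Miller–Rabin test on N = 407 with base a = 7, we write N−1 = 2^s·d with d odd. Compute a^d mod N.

407 − 1 = 406 = 2^1 · 203, so d = 203.
7^1 ≡ 7 (mod 407)
7^2 ≡ 7^2 = 49 ≡ 49 (mod 407)
7^4 ≡ 49^2 = 2401 ≡ 366 (mod 407)
7^8 ≡ 366^2 = 133956 ≡ 53 (mod 407)
7^16 ≡ 53^2 = 2809 ≡ 367 (mod 407)
7^32 ≡ 367^2 = 134689 ≡ 379 (mod 407)
7^64 ≡ 379^2 = 143641 ≡ 377 (mod 407)
7^128 ≡ 377^2 = 142129 ≡ 86 (mod 407)
203 = 128 + 64 + 8 + 2 + 1 in binary powers of 2.
So 7^203 ≡ 86 · 377 · 53 · 49 · 7 ≡ 46 (mod 407).
Squaring chain: 46; never reaches −1, so base 7 is a Miller–Rabin witness that 407 is composite.

46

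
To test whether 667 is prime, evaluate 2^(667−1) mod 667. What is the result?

2^1 ≡ 2 (mod 667)
2^2 ≡ 2^2 = 4 ≡ 4 (mod 667)
2^4 ≡ 4^2 = 16 ≡ 16 (mod 667)
2^8 ≡ 16^2 = 256 ≡ 256 (mod 667)
2^16 ≡ 256^2 = 65536 ≡ 170 (mod 667)
2^32 ≡ 170^2 = 28900 ≡ 219 (mod 667)
2^64 ≡ 219^2 = 47961 ≡ 604 (mod 667)
2^128 ≡ 604^2 = 364816 ≡ 634 (mod 667)
2^256 ≡ 634^2 = 401956 ≡ 422 (mod 667)
2^512 ≡ 422^2 = 178084 ≡ 662 (mod 667)
666 = 512 + 128 + 16 + 8 + 2 in binary powers of 2.
So 2^666 ≡ 662 · 634 · 170 · 256 · 4 ≡ 179 (mod 667).
Since 179 ≠ 1, base 2 is a Fermat witness: 667 is composite.

179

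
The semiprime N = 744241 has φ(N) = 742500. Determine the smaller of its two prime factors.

751

φ(n) = (p−1)(q−1) = n − (p+q) + 1, so p + q = 744241 − 742500 + 1 = 1742.
p and q are the roots of t² − 1742t + 744241 = 0.
Discriminant: 1742² − 4·744241 = 3034564 − 2976964 = 57600; √57600 = 240.
q = (1742 − 240)/2 = 751, p = (1742 + 240)/2 = 991.
Check: 751 · 991 = 744241.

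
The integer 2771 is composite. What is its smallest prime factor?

2771 is odd.
Digit sum 17, not divisible by 3.
Ends in 1: not divisible by 5.
7: 2771 = 7·395 + 6
11: 2771 = 11·251 + 10
13: 2771 = 13·213 + 2
17: 2771 = 17·163

17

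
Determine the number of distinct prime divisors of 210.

210 = 2 · 105
105 = 3 · 35
35 = 5 · 7
210 = 2 · 3 · 5 · 7, which has 4 distinct prime factors.

4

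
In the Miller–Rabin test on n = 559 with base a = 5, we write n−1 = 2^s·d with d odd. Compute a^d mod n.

559 − 1 = 558 = 2^1 · 279, so d = 279.
5^1 ≡ 5 (mod 559)
5^2 ≡ 5^2 = 25 ≡ 25 (mod 559)
5^4 ≡ 25^2 = 625 ≡ 66 (mod 559)
5^8 ≡ 66^2 = 4356 ≡ 443 (mod 559)
5^16 ≡ 443^2 = 196249 ≡ 40 (mod 559)
5^32 ≡ 40^2 = 1600 ≡ 482 (mod 559)
5^64 ≡ 482^2 = 232324 ≡ 339 (mod 559)
5^128 ≡ 339^2 = 114921 ≡ 326 (mod 559)
5^256 ≡ 326^2 = 106276 ≡ 66 (mod 559)
279 = 256 + 16 + 4 + 2 + 1 in binary powers of 2.
So 5^279 ≡ 66 · 40 · 66 · 25 · 5 ≡ 242 (mod 559).
Squaring chain: 242; never reaches −1, so base 5 is a Miller–Rabin witness that 559 is composite.

242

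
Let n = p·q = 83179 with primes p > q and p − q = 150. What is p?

Since p = q + 150, we have 83179 = q(q + 150), so q² + 150q − 83179 = 0.
Discriminant: 150² + 4·83179 = 22500 + 332716 = 355216; √355216 = 596.
q = (−150 + 596)/2 = 223, and p = q + 150 = 373.
Check: 223 · 373 = 83179.

373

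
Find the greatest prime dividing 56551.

56551 = 11 · 5141
5141 = 53 · 97
97 is prime.
So 56551 = 11 · 53 · 97; the largest prime factor is 97.

97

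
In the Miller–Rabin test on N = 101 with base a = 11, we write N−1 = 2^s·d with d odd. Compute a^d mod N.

10

101 − 1 = 100 = 2^2 · 25, so d = 25.
11^1 ≡ 11 (mod 101)
11^2 ≡ 11^2 = 121 ≡ 20 (mod 101)
11^4 ≡ 20^2 = 400 ≡ 97 (mod 101)
11^8 ≡ 97^2 = 9409 ≡ 16 (mod 101)
11^16 ≡ 16^2 = 256 ≡ 54 (mod 101)
25 = 16 + 8 + 1 in binary powers of 2.
So 11^25 ≡ 54 · 16 · 11 ≡ 10 (mod 101).
Squaring chain: 10 → 100; reaches −1, so base 11 does not prove 101 composite.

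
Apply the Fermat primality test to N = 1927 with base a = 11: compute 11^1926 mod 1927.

11^1 ≡ 11 (mod 1927)
11^2 ≡ 11^2 = 121 ≡ 121 (mod 1927)
11^4 ≡ 121^2 = 14641 ≡ 1152 (mod 1927)
11^8 ≡ 1152^2 = 1327104 ≡ 1328 (mod 1927)
11^16 ≡ 1328^2 = 1763584 ≡ 379 (mod 1927)
11^32 ≡ 379^2 = 143641 ≡ 1043 (mod 1927)
11^64 ≡ 1043^2 = 1087849 ≡ 1021 (mod 1927)
11^128 ≡ 1021^2 = 1042441 ≡ 1861 (mod 1927)
11^256 ≡ 1861^2 = 3463321 ≡ 502 (mod 1927)
11^512 ≡ 502^2 = 252004 ≡ 1494 (mod 1927)
11^1024 ≡ 1494^2 = 2232036 ≡ 570 (mod 1927)
1926 = 1024 + 512 + 256 + 128 + 4 + 2 in binary powers of 2.
So 11^1926 ≡ 570 · 1494 · 502 · 1861 · 1152 · 121 ≡ 484 (mod 1927).
Since 484 ≠ 1, base 11 is a Fermat witness: 1927 is composite.

484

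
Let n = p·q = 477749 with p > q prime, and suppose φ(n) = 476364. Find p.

743

φ(n) = (p−1)(q−1) = n − (p+q) + 1, so p + q = 477749 − 476364 + 1 = 1386.
p and q are the roots of t² − 1386t + 477749 = 0.
Discriminant: 1386² − 4·477749 = 1920996 − 1910996 = 10000; √10000 = 100.
q = (1386 − 100)/2 = 643, p = (1386 + 100)/2 = 743.
Check: 643 · 743 = 477749.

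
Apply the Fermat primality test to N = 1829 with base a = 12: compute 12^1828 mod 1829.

12^1 ≡ 12 (mod 1829)
12^2 ≡ 12^2 = 144 ≡ 144 (mod 1829)
12^4 ≡ 144^2 = 20736 ≡ 617 (mod 1829)
12^8 ≡ 617^2 = 380689 ≡ 257 (mod 1829)
12^16 ≡ 257^2 = 66049 ≡ 205 (mod 1829)
12^32 ≡ 205^2 = 42025 ≡ 1787 (mod 1829)
12^64 ≡ 1787^2 = 3193369 ≡ 1764 (mod 1829)
12^128 ≡ 1764^2 = 3111696 ≡ 567 (mod 1829)
12^256 ≡ 567^2 = 321489 ≡ 1414 (mod 1829)
12^512 ≡ 1414^2 = 1999396 ≡ 299 (mod 1829)
12^1024 ≡ 299^2 = 89401 ≡ 1609 (mod 1829)
1828 = 1024 + 512 + 256 + 32 + 4 in binary powers of 2.
So 12^1828 ≡ 1609 · 299 · 1414 · 1787 · 617 ≡ 1192 (mod 1829).
Since 1192 ≠ 1, base 12 is a Fermat witness: 1829 is composite.

1192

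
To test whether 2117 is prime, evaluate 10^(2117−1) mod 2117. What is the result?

364

10^1 ≡ 10 (mod 2117)
10^2 ≡ 10^2 = 100 ≡ 100 (mod 2117)
10^4 ≡ 100^2 = 10000 ≡ 1532 (mod 2117)
10^8 ≡ 1532^2 = 2347024 ≡ 1388 (mod 2117)
10^16 ≡ 1388^2 = 1926544 ≡ 74 (mod 2117)
10^32 ≡ 74^2 = 5476 ≡ 1242 (mod 2117)
10^64 ≡ 1242^2 = 1542564 ≡ 1388 (mod 2117)
10^128 ≡ 1388^2 = 1926544 ≡ 74 (mod 2117)
10^256 ≡ 74^2 = 5476 ≡ 1242 (mod 2117)
10^512 ≡ 1242^2 = 1542564 ≡ 1388 (mod 2117)
10^1024 ≡ 1388^2 = 1926544 ≡ 74 (mod 2117)
10^2048 ≡ 74^2 = 5476 ≡ 1242 (mod 2117)
2116 = 2048 + 64 + 4 in binary powers of 2.
So 10^2116 ≡ 1242 · 1388 · 1532 ≡ 364 (mod 2117).
Since 364 ≠ 1, base 10 is a Fermat witness: 2117 is composite.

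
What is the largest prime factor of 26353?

73

26353 = 19 · 1387
1387 = 19 · 73
73 is prime.
So 26353 = 19^2 · 73; the largest prime factor is 73.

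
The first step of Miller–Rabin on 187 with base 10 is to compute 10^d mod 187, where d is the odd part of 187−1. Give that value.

187 − 1 = 186 = 2^1 · 93, so d = 93.
10^1 ≡ 10 (mod 187)
10^2 ≡ 10^2 = 100 ≡ 100 (mod 187)
10^4 ≡ 100^2 = 10000 ≡ 89 (mod 187)
10^8 ≡ 89^2 = 7921 ≡ 67 (mod 187)
10^16 ≡ 67^2 = 4489 ≡ 1 (mod 187)
10^32 ≡ 1^2 = 1 ≡ 1 (mod 187)
10^64 ≡ 1^2 = 1 ≡ 1 (mod 187)
93 = 64 + 16 + 8 + 4 + 1 in binary powers of 2.
So 10^93 ≡ 1 · 1 · 67 · 89 · 10 ≡ 164 (mod 187).
Squaring chain: 164; never reaches −1, so base 10 is a Miller–Rabin witness that 187 is composite.

164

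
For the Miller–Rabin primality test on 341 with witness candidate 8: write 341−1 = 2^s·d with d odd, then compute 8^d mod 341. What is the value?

341 − 1 = 340 = 2^2 · 85, so d = 85.
8^1 ≡ 8 (mod 341)
8^2 ≡ 8^2 = 64 ≡ 64 (mod 341)
8^4 ≡ 64^2 = 4096 ≡ 4 (mod 341)
8^8 ≡ 4^2 = 16 ≡ 16 (mod 341)
8^16 ≡ 16^2 = 256 ≡ 256 (mod 341)
8^32 ≡ 256^2 = 65536 ≡ 64 (mod 341)
8^64 ≡ 64^2 = 4096 ≡ 4 (mod 341)
85 = 64 + 16 + 4 + 1 in binary powers of 2.
So 8^85 ≡ 4 · 256 · 4 · 8 ≡ 32 (mod 341).
Squaring chain: 32 → 1; never reaches −1, so base 8 is a Miller–Rabin witness that 341 is composite.

32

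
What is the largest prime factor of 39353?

39353 = 23 · 1711
1711 = 29 · 59
59 is prime.
So 39353 = 23 · 29 · 59; the largest prime factor is 59.

59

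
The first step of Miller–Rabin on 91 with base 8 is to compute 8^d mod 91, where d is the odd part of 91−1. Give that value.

8

91 − 1 = 90 = 2^1 · 45, so d = 45.
8^1 ≡ 8 (mod 91)
8^2 ≡ 8^2 = 64 ≡ 64 (mod 91)
8^4 ≡ 64^2 = 4096 ≡ 1 (mod 91)
8^8 ≡ 1^2 = 1 ≡ 1 (mod 91)
8^16 ≡ 1^2 = 1 ≡ 1 (mod 91)
8^32 ≡ 1^2 = 1 ≡ 1 (mod 91)
45 = 32 + 8 + 4 + 1 in binary powers of 2.
So 8^45 ≡ 1 · 1 · 1 · 8 ≡ 8 (mod 91).
Squaring chain: 8; never reaches −1, so base 8 is a Miller–Rabin witness that 91 is composite.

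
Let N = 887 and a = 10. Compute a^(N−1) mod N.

1

10^1 ≡ 10 (mod 887)
10^2 ≡ 10^2 = 100 ≡ 100 (mod 887)
10^4 ≡ 100^2 = 10000 ≡ 243 (mod 887)
10^8 ≡ 243^2 = 59049 ≡ 507 (mod 887)
10^16 ≡ 507^2 = 257049 ≡ 706 (mod 887)
10^32 ≡ 706^2 = 498436 ≡ 829 (mod 887)
10^64 ≡ 829^2 = 687241 ≡ 703 (mod 887)
10^128 ≡ 703^2 = 494209 ≡ 150 (mod 887)
10^256 ≡ 150^2 = 22500 ≡ 325 (mod 887)
10^512 ≡ 325^2 = 105625 ≡ 72 (mod 887)
886 = 512 + 256 + 64 + 32 + 16 + 4 + 2 in binary powers of 2.
So 10^886 ≡ 72 · 325 · 703 · 829 · 706 · 243 · 100 ≡ 1 (mod 887).
Since the result is 1, base 10 gives no evidence that 887 is composite.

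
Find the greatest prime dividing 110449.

89

110449 = 17 · 6497
6497 = 73 · 89
89 is prime.
So 110449 = 17 · 73 · 89; the largest prime factor is 89.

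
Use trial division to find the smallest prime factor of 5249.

29

5249 is odd.
Digit sum 20, not divisible by 3.
Ends in 9: not divisible by 5.
7: 5249 = 7·749 + 6
11: 5249 = 11·477 + 2
13: 5249 = 13·403 + 10
17: 5249 = 17·308 + 13
19: 5249 = 19·276 + 5
23: 5249 = 23·228 + 5
29: 5249 = 29·181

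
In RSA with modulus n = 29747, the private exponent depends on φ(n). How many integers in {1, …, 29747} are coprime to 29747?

29400

Factor: 29747 = 151 · 197.
φ(29747) = (151−1) · (197−1) = 150 · 196 = 29400.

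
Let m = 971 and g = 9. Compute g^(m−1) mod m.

9^1 ≡ 9 (mod 971)
9^2 ≡ 9^2 = 81 ≡ 81 (mod 971)
9^4 ≡ 81^2 = 6561 ≡ 735 (mod 971)
9^8 ≡ 735^2 = 540225 ≡ 349 (mod 971)
9^16 ≡ 349^2 = 121801 ≡ 426 (mod 971)
9^32 ≡ 426^2 = 181476 ≡ 870 (mod 971)
9^64 ≡ 870^2 = 756900 ≡ 491 (mod 971)
9^128 ≡ 491^2 = 241081 ≡ 273 (mod 971)
9^256 ≡ 273^2 = 74529 ≡ 733 (mod 971)
9^512 ≡ 733^2 = 537289 ≡ 326 (mod 971)
970 = 512 + 256 + 128 + 64 + 8 + 2 in binary powers of 2.
So 9^970 ≡ 326 · 733 · 273 · 491 · 349 · 81 ≡ 1 (mod 971).
Since the result is 1, base 9 gives no evidence that 971 is composite.

1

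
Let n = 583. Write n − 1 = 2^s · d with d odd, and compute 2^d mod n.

233

583 − 1 = 582 = 2^1 · 291, so d = 291.
2^1 ≡ 2 (mod 583)
2^2 ≡ 2^2 = 4 ≡ 4 (mod 583)
2^4 ≡ 4^2 = 16 ≡ 16 (mod 583)
2^8 ≡ 16^2 = 256 ≡ 256 (mod 583)
2^16 ≡ 256^2 = 65536 ≡ 240 (mod 583)
2^32 ≡ 240^2 = 57600 ≡ 466 (mod 583)
2^64 ≡ 466^2 = 217156 ≡ 280 (mod 583)
2^128 ≡ 280^2 = 78400 ≡ 278 (mod 583)
2^256 ≡ 278^2 = 77284 ≡ 328 (mod 583)
291 = 256 + 32 + 2 + 1 in binary powers of 2.
So 2^291 ≡ 328 · 466 · 4 · 2 ≡ 233 (mod 583).
Squaring chain: 233; never reaches −1, so base 2 is a Miller–Rabin witness that 583 is composite.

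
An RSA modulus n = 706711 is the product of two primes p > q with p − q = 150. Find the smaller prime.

Since p = q + 150, we have 706711 = q(q + 150), so q² + 150q − 706711 = 0.
Discriminant: 150² + 4·706711 = 22500 + 2826844 = 2849344; √2849344 = 1688.
q = (−150 + 1688)/2 = 769, and p = q + 150 = 919.
Check: 769 · 919 = 706711.

769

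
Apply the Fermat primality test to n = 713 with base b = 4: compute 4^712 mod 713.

4^1 ≡ 4 (mod 713)
4^2 ≡ 4^2 = 16 ≡ 16 (mod 713)
4^4 ≡ 16^2 = 256 ≡ 256 (mod 713)
4^8 ≡ 256^2 = 65536 ≡ 653 (mod 713)
4^16 ≡ 653^2 = 426409 ≡ 35 (mod 713)
4^32 ≡ 35^2 = 1225 ≡ 512 (mod 713)
4^64 ≡ 512^2 = 262144 ≡ 473 (mod 713)
4^128 ≡ 473^2 = 223729 ≡ 560 (mod 713)
4^256 ≡ 560^2 = 313600 ≡ 593 (mod 713)
4^512 ≡ 593^2 = 351649 ≡ 140 (mod 713)
712 = 512 + 128 + 64 + 8 in binary powers of 2.
So 4^712 ≡ 140 · 560 · 473 · 653 ≡ 78 (mod 713).
Since 78 ≠ 1, base 4 is a Fermat witness: 713 is composite.

78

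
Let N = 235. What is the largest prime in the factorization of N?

47

235 = 5 · 47
47 is prime.
So 235 = 5 · 47; the largest prime factor is 47.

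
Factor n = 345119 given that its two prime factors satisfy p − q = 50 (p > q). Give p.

Since p = q + 50, we have 345119 = q(q + 50), so q² + 50q − 345119 = 0.
Discriminant: 50² + 4·345119 = 2500 + 1380476 = 1382976; √1382976 = 1176.
q = (−50 + 1176)/2 = 563, and p = q + 50 = 613.
Check: 563 · 613 = 345119.

613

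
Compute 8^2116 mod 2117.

8^1 ≡ 8 (mod 2117)
8^2 ≡ 8^2 = 64 ≡ 64 (mod 2117)
8^4 ≡ 64^2 = 4096 ≡ 1979 (mod 2117)
8^8 ≡ 1979^2 = 3916441 ≡ 2108 (mod 2117)
8^16 ≡ 2108^2 = 4443664 ≡ 81 (mod 2117)
8^32 ≡ 81^2 = 6561 ≡ 210 (mod 2117)
8^64 ≡ 210^2 = 44100 ≡ 1760 (mod 2117)
8^128 ≡ 1760^2 = 3097600 ≡ 429 (mod 2117)
8^256 ≡ 429^2 = 184041 ≡ 1979 (mod 2117)
8^512 ≡ 1979^2 = 3916441 ≡ 2108 (mod 2117)
8^1024 ≡ 2108^2 = 4443664 ≡ 81 (mod 2117)
8^2048 ≡ 81^2 = 6561 ≡ 210 (mod 2117)
2116 = 2048 + 64 + 4 in binary powers of 2.
So 8^2116 ≡ 210 · 1760 · 1979 ≡ 81 (mod 2117).
Since 81 ≠ 1, base 8 is a Fermat witness: 2117 is composite.

81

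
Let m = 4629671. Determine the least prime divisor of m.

59

4629671 is odd.
Digit sum 35, not divisible by 3.
Ends in 1: not divisible by 5.
7: 4629671 = 7·661381 + 4
11: 4629671 = 11·420879 + 2
13: 4629671 = 13·356128 + 7
17: 4629671 = 17·272333 + 10
19: 4629671 = 19·243666 + 17
23: 4629671 = 23·201290 + 1
29: 4629671 = 29·159643 + 24
31: 4629671 = 31·149344 + 7
37: 4629671 = 37·125126 + 9
41: 4629671 = 41·112918 + 33
43: 4629671 = 43·107666 + 33
47: 4629671 = 47·98503 + 30
53: 4629671 = 53·87352 + 15
59: 4629671 = 59·78469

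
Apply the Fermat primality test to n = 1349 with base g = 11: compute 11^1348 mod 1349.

11^1 ≡ 11 (mod 1349)
11^2 ≡ 11^2 = 121 ≡ 121 (mod 1349)
11^4 ≡ 121^2 = 14641 ≡ 1151 (mod 1349)
11^8 ≡ 1151^2 = 1324801 ≡ 83 (mod 1349)
11^16 ≡ 83^2 = 6889 ≡ 144 (mod 1349)
11^32 ≡ 144^2 = 20736 ≡ 501 (mod 1349)
11^64 ≡ 501^2 = 251001 ≡ 87 (mod 1349)
11^128 ≡ 87^2 = 7569 ≡ 824 (mod 1349)
11^256 ≡ 824^2 = 678976 ≡ 429 (mod 1349)
11^512 ≡ 429^2 = 184041 ≡ 577 (mod 1349)
11^1024 ≡ 577^2 = 332929 ≡ 1075 (mod 1349)
1348 = 1024 + 256 + 64 + 4 in binary powers of 2.
So 11^1348 ≡ 1075 · 429 · 87 · 1151 ≡ 1094 (mod 1349).
Since 1094 ≠ 1, base 11 is a Fermat witness: 1349 is composite.

1094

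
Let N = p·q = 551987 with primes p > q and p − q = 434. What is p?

991

Since p = q + 434, we have 551987 = q(q + 434), so q² + 434q − 551987 = 0.
Discriminant: 434² + 4·551987 = 188356 + 2207948 = 2396304; √2396304 = 1548.
q = (−434 + 1548)/2 = 557, and p = q + 434 = 991.
Check: 557 · 991 = 551987.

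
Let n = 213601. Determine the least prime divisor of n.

23

213601 is odd.
Digit sum 13, not divisible by 3.
Ends in 1: not divisible by 5.
7: 213601 = 7·30514 + 3
11: 213601 = 11·19418 + 3
13: 213601 = 13·16430 + 11
17: 213601 = 17·12564 + 13
19: 213601 = 19·11242 + 3
23: 213601 = 23·9287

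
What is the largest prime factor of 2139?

2139 = 3 · 713
713 = 23 · 31
31 is prime.
So 2139 = 3 · 23 · 31; the largest prime factor is 31.

31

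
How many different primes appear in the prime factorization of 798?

4

798 = 2 · 399
399 = 3 · 133
133 = 7 · 19
798 = 2 · 3 · 7 · 19, which has 4 distinct prime factors.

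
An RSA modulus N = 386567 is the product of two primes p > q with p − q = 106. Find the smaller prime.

Since p = q + 106, we have 386567 = q(q + 106), so q² + 106q − 386567 = 0.
Discriminant: 106² + 4·386567 = 11236 + 1546268 = 1557504; √1557504 = 1248.
q = (−106 + 1248)/2 = 571, and p = q + 106 = 677.
Check: 571 · 677 = 386567.

571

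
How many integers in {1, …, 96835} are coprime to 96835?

Factor: 96835 = 5 · 107 · 181.
φ(96835) = (5−1) · (107−1) · (181−1) = 4 · 106 · 180 = 76320.

76320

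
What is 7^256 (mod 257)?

1

7^1 ≡ 7 (mod 257)
7^2 ≡ 7^2 = 49 ≡ 49 (mod 257)
7^4 ≡ 49^2 = 2401 ≡ 88 (mod 257)
7^8 ≡ 88^2 = 7744 ≡ 34 (mod 257)
7^16 ≡ 34^2 = 1156 ≡ 128 (mod 257)
7^32 ≡ 128^2 = 16384 ≡ 193 (mod 257)
7^64 ≡ 193^2 = 37249 ≡ 241 (mod 257)
7^128 ≡ 241^2 = 58081 ≡ 256 (mod 257)
7^256 ≡ 256^2 = 65536 ≡ 1 (mod 257)
256 = 256 in binary powers of 2.
So 7^256 ≡ 1 ≡ 1 (mod 257).
Since the result is 1, base 7 gives no evidence that 257 is composite.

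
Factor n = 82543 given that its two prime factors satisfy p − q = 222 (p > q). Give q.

Since p = q + 222, we have 82543 = q(q + 222), so q² + 222q − 82543 = 0.
Discriminant: 222² + 4·82543 = 49284 + 330172 = 379456; √379456 = 616.
q = (−222 + 616)/2 = 197, and p = q + 222 = 419.
Check: 197 · 419 = 82543.

197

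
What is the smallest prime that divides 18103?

18103 is odd.
Digit sum 13, not divisible by 3.
Ends in 3: not divisible by 5.
7: 18103 = 7·2586 + 1
11: 18103 = 11·1645 + 8
13: 18103 = 13·1392 + 7
17: 18103 = 17·1064 + 15
19: 18103 = 19·952 + 15
23: 18103 = 23·787 + 2
29: 18103 = 29·624 + 7
31: 18103 = 31·583 + 30
37: 18103 = 37·489 + 10
41: 18103 = 41·441 + 22
43: 18103 = 43·421

43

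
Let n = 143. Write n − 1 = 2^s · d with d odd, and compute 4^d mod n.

143 − 1 = 142 = 2^1 · 71, so d = 71.
4^1 ≡ 4 (mod 143)
4^2 ≡ 4^2 = 16 ≡ 16 (mod 143)
4^4 ≡ 16^2 = 256 ≡ 113 (mod 143)
4^8 ≡ 113^2 = 12769 ≡ 42 (mod 143)
4^16 ≡ 42^2 = 1764 ≡ 48 (mod 143)
4^32 ≡ 48^2 = 2304 ≡ 16 (mod 143)
4^64 ≡ 16^2 = 256 ≡ 113 (mod 143)
71 = 64 + 4 + 2 + 1 in binary powers of 2.
So 4^71 ≡ 113 · 113 · 16 · 4 ≡ 114 (mod 143).
Squaring chain: 114; never reaches −1, so base 4 is a Miller–Rabin witness that 143 is composite.

114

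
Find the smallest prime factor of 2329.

17

2329 is odd.
Digit sum 16, not divisible by 3.
Ends in 9: not divisible by 5.
7: 2329 = 7·332 + 5
11: 2329 = 11·211 + 8
13: 2329 = 13·179 + 2
17: 2329 = 17·137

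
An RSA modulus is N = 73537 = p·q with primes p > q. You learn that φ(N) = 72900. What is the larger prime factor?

φ(n) = (p−1)(q−1) = n − (p+q) + 1, so p + q = 73537 − 72900 + 1 = 638.
p and q are the roots of t² − 638t + 73537 = 0.
Discriminant: 638² − 4·73537 = 407044 − 294148 = 112896; √112896 = 336.
q = (638 − 336)/2 = 151, p = (638 + 336)/2 = 487.
Check: 151 · 487 = 73537.

487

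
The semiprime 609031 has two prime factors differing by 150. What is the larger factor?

859

Since p = q + 150, we have 609031 = q(q + 150), so q² + 150q − 609031 = 0.
Discriminant: 150² + 4·609031 = 22500 + 2436124 = 2458624; √2458624 = 1568.
q = (−150 + 1568)/2 = 709, and p = q + 150 = 859.
Check: 709 · 859 = 609031.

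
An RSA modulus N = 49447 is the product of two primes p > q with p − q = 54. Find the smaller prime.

Since p = q + 54, we have 49447 = q(q + 54), so q² + 54q − 49447 = 0.
Discriminant: 54² + 4·49447 = 2916 + 197788 = 200704; √200704 = 448.
q = (−54 + 448)/2 = 197, and p = q + 54 = 251.
Check: 197 · 251 = 49447.

197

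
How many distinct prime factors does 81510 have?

6

81510 = 2 · 40755
40755 = 3 · 13585
13585 = 5 · 2717
2717 = 11 · 247
247 = 13 · 19
81510 = 2 · 3 · 5 · 11 · 13 · 19, which has 6 distinct prime factors.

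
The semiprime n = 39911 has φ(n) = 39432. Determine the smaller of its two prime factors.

φ(n) = (p−1)(q−1) = n − (p+q) + 1, so p + q = 39911 − 39432 + 1 = 480.
p and q are the roots of t² − 480t + 39911 = 0.
Discriminant: 480² − 4·39911 = 230400 − 159644 = 70756; √70756 = 266.
q = (480 − 266)/2 = 107, p = (480 + 266)/2 = 373.
Check: 107 · 373 = 39911.

107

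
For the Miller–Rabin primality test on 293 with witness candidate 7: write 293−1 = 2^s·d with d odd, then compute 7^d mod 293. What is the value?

138

293 − 1 = 292 = 2^2 · 73, so d = 73.
7^1 ≡ 7 (mod 293)
7^2 ≡ 7^2 = 49 ≡ 49 (mod 293)
7^4 ≡ 49^2 = 2401 ≡ 57 (mod 293)
7^8 ≡ 57^2 = 3249 ≡ 26 (mod 293)
7^16 ≡ 26^2 = 676 ≡ 90 (mod 293)
7^32 ≡ 90^2 = 8100 ≡ 189 (mod 293)
7^64 ≡ 189^2 = 35721 ≡ 268 (mod 293)
73 = 64 + 8 + 1 in binary powers of 2.
So 7^73 ≡ 268 · 26 · 7 ≡ 138 (mod 293).
Squaring chain: 138 → 292; reaches −1, so base 7 does not prove 293 composite.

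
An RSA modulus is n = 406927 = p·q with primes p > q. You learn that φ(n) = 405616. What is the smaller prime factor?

503

φ(n) = (p−1)(q−1) = n − (p+q) + 1, so p + q = 406927 − 405616 + 1 = 1312.
p and q are the roots of t² − 1312t + 406927 = 0.
Discriminant: 1312² − 4·406927 = 1721344 − 1627708 = 93636; √93636 = 306.
q = (1312 − 306)/2 = 503, p = (1312 + 306)/2 = 809.
Check: 503 · 809 = 406927.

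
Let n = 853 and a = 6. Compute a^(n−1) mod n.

1

6^1 ≡ 6 (mod 853)
6^2 ≡ 6^2 = 36 ≡ 36 (mod 853)
6^4 ≡ 36^2 = 1296 ≡ 443 (mod 853)
6^8 ≡ 443^2 = 196249 ≡ 59 (mod 853)
6^16 ≡ 59^2 = 3481 ≡ 69 (mod 853)
6^32 ≡ 69^2 = 4761 ≡ 496 (mod 853)
6^64 ≡ 496^2 = 246016 ≡ 352 (mod 853)
6^128 ≡ 352^2 = 123904 ≡ 219 (mod 853)
6^256 ≡ 219^2 = 47961 ≡ 193 (mod 853)
6^512 ≡ 193^2 = 37249 ≡ 570 (mod 853)
852 = 512 + 256 + 64 + 16 + 4 in binary powers of 2.
So 6^852 ≡ 570 · 193 · 352 · 69 · 443 ≡ 1 (mod 853).
Since the result is 1, base 6 gives no evidence that 853 is composite.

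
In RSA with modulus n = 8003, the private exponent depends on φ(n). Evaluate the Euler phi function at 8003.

7800

Factor: 8003 = 53 · 151.
φ(8003) = (53−1) · (151−1) = 52 · 150 = 7800.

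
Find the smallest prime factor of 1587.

3

1587 is odd.
Digit sum 21, divisible by 3.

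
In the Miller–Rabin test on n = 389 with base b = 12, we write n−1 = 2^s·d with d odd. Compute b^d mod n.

389 − 1 = 388 = 2^2 · 97, so d = 97.
12^1 ≡ 12 (mod 389)
12^2 ≡ 12^2 = 144 ≡ 144 (mod 389)
12^4 ≡ 144^2 = 20736 ≡ 119 (mod 389)
12^8 ≡ 119^2 = 14161 ≡ 157 (mod 389)
12^16 ≡ 157^2 = 24649 ≡ 142 (mod 389)
12^32 ≡ 142^2 = 20164 ≡ 325 (mod 389)
12^64 ≡ 325^2 = 105625 ≡ 206 (mod 389)
97 = 64 + 32 + 1 in binary powers of 2.
So 12^97 ≡ 206 · 325 · 12 ≡ 115 (mod 389).
Squaring chain: 115 → 388; reaches −1, so base 12 does not prove 389 composite.

115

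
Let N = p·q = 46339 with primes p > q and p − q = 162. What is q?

Since p = q + 162, we have 46339 = q(q + 162), so q² + 162q − 46339 = 0.
Discriminant: 162² + 4·46339 = 26244 + 185356 = 211600; √211600 = 460.
q = (−162 + 460)/2 = 149, and p = q + 162 = 311.
Check: 149 · 311 = 46339.

149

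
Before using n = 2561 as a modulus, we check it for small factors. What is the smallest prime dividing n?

2561 is odd.
Digit sum 14, not divisible by 3.
Ends in 1: not divisible by 5.
7: 2561 = 7·365 + 6
11: 2561 = 11·232 + 9
13: 2561 = 13·197

13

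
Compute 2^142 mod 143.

2^1 ≡ 2 (mod 143)
2^2 ≡ 2^2 = 4 ≡ 4 (mod 143)
2^4 ≡ 4^2 = 16 ≡ 16 (mod 143)
2^8 ≡ 16^2 = 256 ≡ 113 (mod 143)
2^16 ≡ 113^2 = 12769 ≡ 42 (mod 143)
2^32 ≡ 42^2 = 1764 ≡ 48 (mod 143)
2^64 ≡ 48^2 = 2304 ≡ 16 (mod 143)
2^128 ≡ 16^2 = 256 ≡ 113 (mod 143)
142 = 128 + 8 + 4 + 2 in binary powers of 2.
So 2^142 ≡ 113 · 113 · 16 · 4 ≡ 114 (mod 143).
Since 114 ≠ 1, base 2 is a Fermat witness: 143 is composite.

114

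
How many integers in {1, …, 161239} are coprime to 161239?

146016

Factor: 161239 = 13 · 79 · 157.
φ(161239) = (13−1) · (79−1) · (157−1) = 12 · 78 · 156 = 146016.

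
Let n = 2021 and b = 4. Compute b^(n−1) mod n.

4^1 ≡ 4 (mod 2021)
4^2 ≡ 4^2 = 16 ≡ 16 (mod 2021)
4^4 ≡ 16^2 = 256 ≡ 256 (mod 2021)
4^8 ≡ 256^2 = 65536 ≡ 864 (mod 2021)
4^16 ≡ 864^2 = 746496 ≡ 747 (mod 2021)
4^32 ≡ 747^2 = 558009 ≡ 213 (mod 2021)
4^64 ≡ 213^2 = 45369 ≡ 907 (mod 2021)
4^128 ≡ 907^2 = 822649 ≡ 102 (mod 2021)
4^256 ≡ 102^2 = 10404 ≡ 299 (mod 2021)
4^512 ≡ 299^2 = 89401 ≡ 477 (mod 2021)
4^1024 ≡ 477^2 = 227529 ≡ 1177 (mod 2021)
2020 = 1024 + 512 + 256 + 128 + 64 + 32 + 4 in binary powers of 2.
So 4^2020 ≡ 1177 · 477 · 299 · 102 · 907 · 213 · 256 ≡ 385 (mod 2021).
Since 385 ≠ 1, base 4 is a Fermat witness: 2021 is composite.

385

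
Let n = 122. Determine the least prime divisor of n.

122 is even: 2 divides it.

2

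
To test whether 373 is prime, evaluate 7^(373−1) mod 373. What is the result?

1

7^1 ≡ 7 (mod 373)
7^2 ≡ 7^2 = 49 ≡ 49 (mod 373)
7^4 ≡ 49^2 = 2401 ≡ 163 (mod 373)
7^8 ≡ 163^2 = 26569 ≡ 86 (mod 373)
7^16 ≡ 86^2 = 7396 ≡ 309 (mod 373)
7^32 ≡ 309^2 = 95481 ≡ 366 (mod 373)
7^64 ≡ 366^2 = 133956 ≡ 49 (mod 373)
7^128 ≡ 49^2 = 2401 ≡ 163 (mod 373)
7^256 ≡ 163^2 = 26569 ≡ 86 (mod 373)
372 = 256 + 64 + 32 + 16 + 4 in binary powers of 2.
So 7^372 ≡ 86 · 49 · 366 · 309 · 163 ≡ 1 (mod 373).
Since the result is 1, base 7 gives no evidence that 373 is composite.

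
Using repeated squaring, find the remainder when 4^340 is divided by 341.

4^1 ≡ 4 (mod 341)
4^2 ≡ 4^2 = 16 ≡ 16 (mod 341)
4^4 ≡ 16^2 = 256 ≡ 256 (mod 341)
4^8 ≡ 256^2 = 65536 ≡ 64 (mod 341)
4^16 ≡ 64^2 = 4096 ≡ 4 (mod 341)
4^32 ≡ 4^2 = 16 ≡ 16 (mod 341)
4^64 ≡ 16^2 = 256 ≡ 256 (mod 341)
4^128 ≡ 256^2 = 65536 ≡ 64 (mod 341)
4^256 ≡ 64^2 = 4096 ≡ 4 (mod 341)
340 = 256 + 64 + 16 + 4 in binary powers of 2.
So 4^340 ≡ 4 · 256 · 4 · 256 ≡ 1 (mod 341).
Since the result is 1, base 4 gives no evidence that 341 is composite.

1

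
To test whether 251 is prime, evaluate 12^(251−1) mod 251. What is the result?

12^1 ≡ 12 (mod 251)
12^2 ≡ 12^2 = 144 ≡ 144 (mod 251)
12^4 ≡ 144^2 = 20736 ≡ 154 (mod 251)
12^8 ≡ 154^2 = 23716 ≡ 122 (mod 251)
12^16 ≡ 122^2 = 14884 ≡ 75 (mod 251)
12^32 ≡ 75^2 = 5625 ≡ 103 (mod 251)
12^64 ≡ 103^2 = 10609 ≡ 67 (mod 251)
12^128 ≡ 67^2 = 4489 ≡ 222 (mod 251)
250 = 128 + 64 + 32 + 16 + 8 + 2 in binary powers of 2.
So 12^250 ≡ 222 · 67 · 103 · 75 · 122 · 144 ≡ 1 (mod 251).
Since the result is 1, base 12 gives no evidence that 251 is composite.

1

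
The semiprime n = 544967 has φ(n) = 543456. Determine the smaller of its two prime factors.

φ(n) = (p−1)(q−1) = n − (p+q) + 1, so p + q = 544967 − 543456 + 1 = 1512.
p and q are the roots of t² − 1512t + 544967 = 0.
Discriminant: 1512² − 4·544967 = 2286144 − 2179868 = 106276; √106276 = 326.
q = (1512 − 326)/2 = 593, p = (1512 + 326)/2 = 919.
Check: 593 · 919 = 544967.

593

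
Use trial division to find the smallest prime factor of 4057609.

4057609 is odd.
Digit sum 31, not divisible by 3.
Ends in 9: not divisible by 5.
7: 4057609 = 7·579658 + 3
11: 4057609 = 11·368873 + 6
13: 4057609 = 13·312123 + 10
17: 4057609 = 17·238682 + 15
19: 4057609 = 19·213558 + 7
23: 4057609 = 23·176417 + 18
29: 4057609 = 29·139917 + 16
31: 4057609 = 31·130890 + 19
37: 4057609 = 37·109665 + 4
41: 4057609 = 41·98966 + 3
43: 4057609 = 43·94363

43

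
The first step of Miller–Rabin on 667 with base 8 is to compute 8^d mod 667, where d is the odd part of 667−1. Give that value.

374

667 − 1 = 666 = 2^1 · 333, so d = 333.
8^1 ≡ 8 (mod 667)
8^2 ≡ 8^2 = 64 ≡ 64 (mod 667)
8^4 ≡ 64^2 = 4096 ≡ 94 (mod 667)
8^8 ≡ 94^2 = 8836 ≡ 165 (mod 667)
8^16 ≡ 165^2 = 27225 ≡ 545 (mod 667)
8^32 ≡ 545^2 = 297025 ≡ 210 (mod 667)
8^64 ≡ 210^2 = 44100 ≡ 78 (mod 667)
8^128 ≡ 78^2 = 6084 ≡ 81 (mod 667)
8^256 ≡ 81^2 = 6561 ≡ 558 (mod 667)
333 = 256 + 64 + 8 + 4 + 1 in binary powers of 2.
So 8^333 ≡ 558 · 78 · 165 · 94 · 8 ≡ 374 (mod 667).
Squaring chain: 374; never reaches −1, so base 8 is a Miller–Rabin witness that 667 is composite.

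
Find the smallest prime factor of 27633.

3

27633 is odd.
Digit sum 21, divisible by 3.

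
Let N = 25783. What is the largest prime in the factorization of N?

59

25783 = 19 · 1357
1357 = 23 · 59
59 is prime.
So 25783 = 19 · 23 · 59; the largest prime factor is 59.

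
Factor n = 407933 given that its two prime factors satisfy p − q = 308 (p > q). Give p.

811

Since p = q + 308, we have 407933 = q(q + 308), so q² + 308q − 407933 = 0.
Discriminant: 308² + 4·407933 = 94864 + 1631732 = 1726596; √1726596 = 1314.
q = (−308 + 1314)/2 = 503, and p = q + 308 = 811.
Check: 503 · 811 = 407933.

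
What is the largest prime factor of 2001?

29

2001 = 3 · 667
667 = 23 · 29
29 is prime.
So 2001 = 3 · 23 · 29; the largest prime factor is 29.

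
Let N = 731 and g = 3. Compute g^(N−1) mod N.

3^1 ≡ 3 (mod 731)
3^2 ≡ 3^2 = 9 ≡ 9 (mod 731)
3^4 ≡ 9^2 = 81 ≡ 81 (mod 731)
3^8 ≡ 81^2 = 6561 ≡ 713 (mod 731)
3^16 ≡ 713^2 = 508369 ≡ 324 (mod 731)
3^32 ≡ 324^2 = 104976 ≡ 443 (mod 731)
3^64 ≡ 443^2 = 196249 ≡ 341 (mod 731)
3^128 ≡ 341^2 = 116281 ≡ 52 (mod 731)
3^256 ≡ 52^2 = 2704 ≡ 511 (mod 731)
3^512 ≡ 511^2 = 261121 ≡ 154 (mod 731)
730 = 512 + 128 + 64 + 16 + 8 + 2 in binary powers of 2.
So 3^730 ≡ 154 · 52 · 341 · 324 · 713 · 9 ≡ 195 (mod 731).
Since 195 ≠ 1, base 3 is a Fermat witness: 731 is composite.

195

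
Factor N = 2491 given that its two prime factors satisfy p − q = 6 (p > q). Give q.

Since p = q + 6, we have 2491 = q(q + 6), so q² + 6q − 2491 = 0.
Discriminant: 6² + 4·2491 = 36 + 9964 = 10000; √10000 = 100.
q = (−6 + 100)/2 = 47, and p = q + 6 = 53.
Check: 47 · 53 = 2491.

47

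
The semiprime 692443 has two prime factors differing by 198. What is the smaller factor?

Since p = q + 198, we have 692443 = q(q + 198), so q² + 198q − 692443 = 0.
Discriminant: 198² + 4·692443 = 39204 + 2769772 = 2808976; √2808976 = 1676.
q = (−198 + 1676)/2 = 739, and p = q + 198 = 937.
Check: 739 · 937 = 692443.

739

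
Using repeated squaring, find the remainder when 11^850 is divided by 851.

11^1 ≡ 11 (mod 851)
11^2 ≡ 11^2 = 121 ≡ 121 (mod 851)
11^4 ≡ 121^2 = 14641 ≡ 174 (mod 851)
11^8 ≡ 174^2 = 30276 ≡ 491 (mod 851)
11^16 ≡ 491^2 = 241081 ≡ 248 (mod 851)
11^32 ≡ 248^2 = 61504 ≡ 232 (mod 851)
11^64 ≡ 232^2 = 53824 ≡ 211 (mod 851)
11^128 ≡ 211^2 = 44521 ≡ 269 (mod 851)
11^256 ≡ 269^2 = 72361 ≡ 26 (mod 851)
11^512 ≡ 26^2 = 676 ≡ 676 (mod 851)
850 = 512 + 256 + 64 + 16 + 2 in binary powers of 2.
So 11^850 ≡ 676 · 26 · 211 · 248 · 121 ≡ 26 (mod 851).
Since 26 ≠ 1, base 11 is a Fermat witness: 851 is composite.

26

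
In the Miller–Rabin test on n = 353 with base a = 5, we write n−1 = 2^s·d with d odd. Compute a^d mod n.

106

353 − 1 = 352 = 2^5 · 11, so d = 11.
5^1 ≡ 5 (mod 353)
5^2 ≡ 5^2 = 25 ≡ 25 (mod 353)
5^4 ≡ 25^2 = 625 ≡ 272 (mod 353)
5^8 ≡ 272^2 = 73984 ≡ 207 (mod 353)
11 = 8 + 2 + 1 in binary powers of 2.
So 5^11 ≡ 207 · 25 · 5 ≡ 106 (mod 353).
Squaring chain: 106 → 293 → 70 → 311 → 352; reaches −1, so base 5 does not prove 353 composite.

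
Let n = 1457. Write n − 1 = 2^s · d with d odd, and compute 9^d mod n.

1457 − 1 = 1456 = 2^4 · 91, so d = 91.
9^1 ≡ 9 (mod 1457)
9^2 ≡ 9^2 = 81 ≡ 81 (mod 1457)
9^4 ≡ 81^2 = 6561 ≡ 733 (mod 1457)
9^8 ≡ 733^2 = 537289 ≡ 1113 (mod 1457)
9^16 ≡ 1113^2 = 1238769 ≡ 319 (mod 1457)
9^32 ≡ 319^2 = 101761 ≡ 1228 (mod 1457)
9^64 ≡ 1228^2 = 1507984 ≡ 1446 (mod 1457)
91 = 64 + 16 + 8 + 2 + 1 in binary powers of 2.
So 9^91 ≡ 1446 · 319 · 1113 · 81 · 9 ≡ 350 (mod 1457).
Squaring chain: 350 → 112 → 888 → 307; never reaches −1, so base 9 is a Miller–Rabin witness that 1457 is composite.

350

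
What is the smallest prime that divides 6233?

23

6233 is odd.
Digit sum 14, not divisible by 3.
Ends in 3: not divisible by 5.
7: 6233 = 7·890 + 3
11: 6233 = 11·566 + 7
13: 6233 = 13·479 + 6
17: 6233 = 17·366 + 11
19: 6233 = 19·328 + 1
23: 6233 = 23·271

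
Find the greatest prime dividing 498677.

498677 = 53 · 9409
9409 = 97 · 97
97 = 97 · 1
So 498677 = 53 · 97^2; the largest prime factor is 97.

97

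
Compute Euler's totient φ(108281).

Factor: 108281 = 19 · 41 · 139.
φ(108281) = (19−1) · (41−1) · (139−1) = 18 · 40 · 138 = 99360.

99360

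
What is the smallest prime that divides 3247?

3247 is odd.
Digit sum 16, not divisible by 3.
Ends in 7: not divisible by 5.
7: 3247 = 7·463 + 6
11: 3247 = 11·295 + 2
13: 3247 = 13·249 + 10
17: 3247 = 17·191

17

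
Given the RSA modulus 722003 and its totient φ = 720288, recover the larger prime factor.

977

φ(n) = (p−1)(q−1) = n − (p+q) + 1, so p + q = 722003 − 720288 + 1 = 1716.
p and q are the roots of t² − 1716t + 722003 = 0.
Discriminant: 1716² − 4·722003 = 2944656 − 2888012 = 56644; √56644 = 238.
q = (1716 − 238)/2 = 739, p = (1716 + 238)/2 = 977.
Check: 739 · 977 = 722003.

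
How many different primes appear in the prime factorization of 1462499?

3

1462499 = 29^2 · 1739
1739 = 37 · 47
1462499 = 29^2 · 37 · 47, which has 3 distinct prime factors.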